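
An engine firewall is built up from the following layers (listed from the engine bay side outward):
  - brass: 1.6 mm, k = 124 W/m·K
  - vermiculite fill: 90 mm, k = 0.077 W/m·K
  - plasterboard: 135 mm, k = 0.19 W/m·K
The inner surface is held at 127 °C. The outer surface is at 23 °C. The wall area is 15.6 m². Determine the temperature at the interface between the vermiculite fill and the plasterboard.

Series thermal resistances:
R_brass = L/(kA) = 0.0016/(124×15.6) = 8.271×10^-7 K/W
R_vermiculite fill = L/(kA) = 0.09/(0.077×15.6) = 0.07493 K/W
R_plasterboard = L/(kA) = 0.135/(0.19×15.6) = 0.04555 K/W
R_total = 0.1205 K/W;  Q = ΔT/R_total = 104/0.1205 = 863.3 W
T_interface = T_inner − Q·ΣR(inner→interface) = 127 − 863×0.07493

T ≈ 62.3 °C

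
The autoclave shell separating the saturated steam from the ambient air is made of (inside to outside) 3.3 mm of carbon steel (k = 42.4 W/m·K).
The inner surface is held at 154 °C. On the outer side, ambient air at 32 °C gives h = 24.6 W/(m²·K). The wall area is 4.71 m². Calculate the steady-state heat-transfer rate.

Q ≈ 14100 W

Using the resistance-network approach (series):
R_carbon steel = L/(kA) = 0.0033/(42.4×4.71) = 1.652×10^-5 K/W
R_outer film = 1/(h_o·A) = 1/(24.6×4.71) = 0.008631 K/W
R_total = 0.008647 K/W
Q = ΔT / R_total = 122 / 0.008647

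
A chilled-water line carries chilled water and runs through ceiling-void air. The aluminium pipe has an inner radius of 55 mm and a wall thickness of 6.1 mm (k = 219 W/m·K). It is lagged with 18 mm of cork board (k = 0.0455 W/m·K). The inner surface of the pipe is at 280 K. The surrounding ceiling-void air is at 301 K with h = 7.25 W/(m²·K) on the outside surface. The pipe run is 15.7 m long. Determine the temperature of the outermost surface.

Radial resistances (cylindrical: R_cond = ln(r_o/r_i)/(2πkL), R_conv = 1/(h·2πrL)):
R_aluminium pipe wall = ln(61.1/55)/(2π×219×15.7) = 4.869×10^-6 K/W
R_cork board = ln(79.1/61.1)/(2π×0.0455×15.7) = 0.05753 K/W
R_outer film = 1/(h_o·2πr_oL) = 1/(7.25×2π×0.0791×15.7) = 0.01768 K/W
R_total = 0.07521 K/W
Q = ΔT/R_total = 21/0.07521
Q = 279 W
T_interface = T_inner + Q·ΣR(inner→interface) = 280 + 279×0.05753

T ≈ 296 K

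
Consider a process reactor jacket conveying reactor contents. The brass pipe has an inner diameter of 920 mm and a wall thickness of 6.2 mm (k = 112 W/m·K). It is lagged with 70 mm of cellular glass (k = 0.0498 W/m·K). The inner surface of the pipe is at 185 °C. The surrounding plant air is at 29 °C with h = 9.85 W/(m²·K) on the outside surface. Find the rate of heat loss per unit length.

q′ ≈ 327 W/m

Cylindrical conduction, so R = ln(r₂/r₁)/(2πkL) per layer, in series:
R_brass pipe wall = ln(466.2/460)/(2π×112×1) = 1.903×10^-5 K/W
R_cellular glass = ln(536.2/466.2)/(2π×0.0498×1) = 0.4471 K/W
R_outer film = 1/(h_o·2πr_oL) = 1/(9.85×2π×0.5362×1) = 0.03013 K/W
R_total = 0.4772 K/W
Q = ΔT/R_total = 156/0.4772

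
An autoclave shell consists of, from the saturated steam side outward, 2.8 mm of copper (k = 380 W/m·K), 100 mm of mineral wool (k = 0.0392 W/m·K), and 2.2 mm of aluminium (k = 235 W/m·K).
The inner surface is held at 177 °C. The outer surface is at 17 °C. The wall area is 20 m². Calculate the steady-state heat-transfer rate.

Thermal resistances in series:
R_copper = L/(kA) = 0.0028/(380×20) = 3.684×10^-7 K/W
R_mineral wool = L/(kA) = 0.1/(0.0392×20) = 0.1276 K/W
R_aluminium = L/(kA) = 0.0022/(235×20) = 4.681×10^-7 K/W
R_total = 0.1276 K/W
Q = ΔT / R_total = 160 / 0.1276

Q ≈ 1250 W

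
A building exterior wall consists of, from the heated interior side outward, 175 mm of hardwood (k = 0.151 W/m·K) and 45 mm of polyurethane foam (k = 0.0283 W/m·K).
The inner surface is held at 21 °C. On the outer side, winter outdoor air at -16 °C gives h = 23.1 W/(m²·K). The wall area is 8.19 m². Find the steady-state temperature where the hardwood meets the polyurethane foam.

Series thermal resistances:
R_hardwood = L/(kA) = 0.175/(0.151×8.19) = 0.1415 K/W
R_polyurethane foam = L/(kA) = 0.045/(0.0283×8.19) = 0.1942 K/W
R_outer film = 1/(h_o·A) = 1/(23.1×8.19) = 0.005286 K/W
R_total = 0.3409 K/W;  Q = ΔT/R_total = 37/0.3409 = 108.5 W
T_interface = T_inner − Q·ΣR(inner→interface) = 21 − 109×0.1415

T ≈ 5.64 °C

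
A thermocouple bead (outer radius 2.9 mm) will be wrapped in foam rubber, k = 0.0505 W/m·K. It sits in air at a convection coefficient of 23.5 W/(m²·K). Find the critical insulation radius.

r_cr ≈ 4.3 mm

For a sphere r_cr = 2k/h = 2×0.0505/23.5
r_cr = 4.3 mm; since the bare radius (2.9 mm) is below r_cr, adding a thin layer of insulation will *increase* heat loss.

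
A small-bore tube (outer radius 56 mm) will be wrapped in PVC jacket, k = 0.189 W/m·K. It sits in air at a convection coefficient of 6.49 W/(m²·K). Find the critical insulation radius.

r_cr ≈ 29.1 mm

For a cylinder r_cr = k/h = 0.189/6.49
r_cr = 29.1 mm; since the bare radius (56 mm) is above r_cr, any added insulation will reduce heat loss.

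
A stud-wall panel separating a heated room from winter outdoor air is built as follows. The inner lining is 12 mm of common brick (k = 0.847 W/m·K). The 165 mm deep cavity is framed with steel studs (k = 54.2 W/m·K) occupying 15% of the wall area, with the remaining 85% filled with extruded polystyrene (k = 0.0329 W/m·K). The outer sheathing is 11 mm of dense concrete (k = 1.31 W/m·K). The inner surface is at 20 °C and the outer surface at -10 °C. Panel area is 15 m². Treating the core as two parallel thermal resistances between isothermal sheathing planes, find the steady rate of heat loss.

Sheathing layers in series; stud and cavity paths in parallel between them.
R_inner = 0.012/(0.847×15) = 9.445×10^-4 K/W
R_stud  = 0.165/(54.2×0.15×15) = 0.001353 K/W
R_cav   = 0.165/(0.0329×0.85×15) = 0.3933 K/W
1/R_core = 1/R_stud + 1/R_cav → R_core = 0.001348 K/W
R_outer = 0.011/(1.31×15) = 5.598×10^-4 K/W
R_total = 0.002853 K/W
Q = ΔT/R_total = 30/0.002853

Q ≈ 10500 W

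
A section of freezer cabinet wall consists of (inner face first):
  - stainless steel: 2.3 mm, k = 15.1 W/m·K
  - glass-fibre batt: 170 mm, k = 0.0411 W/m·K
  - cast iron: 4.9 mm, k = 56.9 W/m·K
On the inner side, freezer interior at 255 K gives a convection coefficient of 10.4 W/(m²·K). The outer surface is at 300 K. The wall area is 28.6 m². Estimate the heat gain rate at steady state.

Q ≈ 304 W

Series thermal resistances:
R_inner film = 1/(h_i·A) = 1/(10.4×28.6) = 0.003362 K/W
R_stainless steel = L/(kA) = 0.0023/(15.1×28.6) = 5.326×10^-6 K/W
R_glass-fibre batt = L/(kA) = 0.17/(0.0411×28.6) = 0.1446 K/W
R_cast iron = L/(kA) = 0.0049/(56.9×28.6) = 3.011×10^-6 K/W
R_total = 0.148 K/W
Q = ΔT / R_total = 45 / 0.148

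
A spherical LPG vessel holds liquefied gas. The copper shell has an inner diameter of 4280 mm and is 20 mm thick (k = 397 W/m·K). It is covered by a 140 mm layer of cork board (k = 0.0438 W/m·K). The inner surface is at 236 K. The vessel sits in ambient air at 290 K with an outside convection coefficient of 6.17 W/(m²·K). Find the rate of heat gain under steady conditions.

Each spherical layer contributes R = (1/r_i − 1/r_o)/(4πk):
R_copper shell = (1/2.14 − 1/2.16)/(4π×397) = 8.673×10^-7 K/W
R_cork board = (1/2.16 − 1/2.3)/(4π×0.0438) = 0.0512 K/W
R_outer film = 1/(h·4πr_o²) = 1/(6.17×4π×2.3²) = 0.002438 K/W
R_total = 0.05364 K/W
Q = ΔT/R_total = 54/0.05364

Q ≈ 1010 W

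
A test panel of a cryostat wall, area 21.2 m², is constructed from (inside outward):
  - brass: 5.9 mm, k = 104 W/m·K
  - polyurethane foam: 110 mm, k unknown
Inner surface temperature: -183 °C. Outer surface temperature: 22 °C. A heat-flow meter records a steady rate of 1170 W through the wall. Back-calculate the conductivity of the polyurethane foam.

Using the resistance-network approach (series):
R_brass = L/(kA) = 0.0059/(104×21.2) = 2.676×10^-6 K/W
Sum of known resistances R_other = 2.676×10^-6 K/W
Total R = ΔT/Q = 205/1170 = 0.1752 K/W
R_polyurethane foam = R_total − R_other = 0.1752 K/W
k = L/(R·A) = 0.11/(0.1752×21.2)

k ≈ 0.0296 W/(m·K)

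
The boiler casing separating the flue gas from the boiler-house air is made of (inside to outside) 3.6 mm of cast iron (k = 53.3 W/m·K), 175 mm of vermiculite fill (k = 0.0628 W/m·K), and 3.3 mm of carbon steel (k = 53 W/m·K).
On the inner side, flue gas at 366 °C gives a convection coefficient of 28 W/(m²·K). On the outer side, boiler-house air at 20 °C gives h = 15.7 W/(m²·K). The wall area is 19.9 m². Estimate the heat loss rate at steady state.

Q ≈ 2390 W

Treating each layer as a thermal resistance in series:
R_inner film = 1/(h_i·A) = 1/(28×19.9) = 0.001795 K/W
R_cast iron = L/(kA) = 0.0036/(53.3×19.9) = 3.394×10^-6 K/W
R_vermiculite fill = L/(kA) = 0.175/(0.0628×19.9) = 0.14 K/W
R_carbon steel = L/(kA) = 0.0033/(53×19.9) = 3.129×10^-6 K/W
R_outer film = 1/(h_o·A) = 1/(15.7×19.9) = 0.003201 K/W
R_total = 0.145 K/W
Q = ΔT / R_total = 346 / 0.145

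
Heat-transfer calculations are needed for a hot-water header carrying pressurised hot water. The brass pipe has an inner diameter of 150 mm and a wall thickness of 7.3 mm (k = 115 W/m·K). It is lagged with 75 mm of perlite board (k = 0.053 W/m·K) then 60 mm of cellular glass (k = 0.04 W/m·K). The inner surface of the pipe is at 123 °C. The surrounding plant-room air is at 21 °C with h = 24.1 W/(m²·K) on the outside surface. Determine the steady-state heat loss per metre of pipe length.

For a radial system each layer contributes R = ln(r_out/r_in)/(2πkL); films add R = 1/(hA).
R_brass pipe wall = ln(82.3/75)/(2π×115×1) = 1.285×10^-4 K/W
R_perlite board = ln(157.3/82.3)/(2π×0.053×1) = 1.945 K/W
R_cellular glass = ln(217.3/157.3)/(2π×0.04×1) = 1.286 K/W
R_outer film = 1/(h_o·2πr_oL) = 1/(24.1×2π×0.2173×1) = 0.03039 K/W
R_total = 3.261 K/W
Q = ΔT/R_total = 102/3.261

q′ ≈ 31.3 W/m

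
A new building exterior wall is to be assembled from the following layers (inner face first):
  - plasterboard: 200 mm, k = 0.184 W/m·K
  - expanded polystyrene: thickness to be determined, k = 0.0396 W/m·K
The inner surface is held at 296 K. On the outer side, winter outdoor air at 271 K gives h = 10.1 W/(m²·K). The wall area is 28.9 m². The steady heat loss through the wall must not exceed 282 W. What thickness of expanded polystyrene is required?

Using the resistance-network approach (series):
R_plasterboard = L/(kA) = 0.2/(0.184×28.9) = 0.03761 K/W
R_outer film = 1/(h_o·A) = 1/(10.1×28.9) = 0.003426 K/W
Sum of the known resistances R_other = 0.04104 K/W
Required total resistance R_tot = ΔT/Q_allow = 25/282 = 0.08865 K/W
R_expanded polystyrene = R_tot − R_other = 0.04762 K/W
L = R·k·A = 0.04762×0.0396×28.9

L ≈ 54.5 mm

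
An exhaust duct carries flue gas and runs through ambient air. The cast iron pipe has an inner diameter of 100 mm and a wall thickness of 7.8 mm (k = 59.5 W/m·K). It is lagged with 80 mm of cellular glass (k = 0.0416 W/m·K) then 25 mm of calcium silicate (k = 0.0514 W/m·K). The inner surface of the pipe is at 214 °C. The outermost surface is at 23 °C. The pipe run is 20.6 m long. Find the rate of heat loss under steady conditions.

Q ≈ 1020 W

For a radial system each layer contributes R = ln(r_out/r_in)/(2πkL); films add R = 1/(hA).
R_cast iron pipe wall = ln(57.8/50)/(2π×59.5×20.6) = 1.882×10^-5 K/W
R_cellular glass = ln(137.8/57.8)/(2π×0.0416×20.6) = 0.1614 K/W
R_calcium silicate = ln(162.8/137.8)/(2π×0.0514×20.6) = 0.02506 K/W
R_total = 0.1864 K/W
Q = ΔT/R_total = 191/0.1864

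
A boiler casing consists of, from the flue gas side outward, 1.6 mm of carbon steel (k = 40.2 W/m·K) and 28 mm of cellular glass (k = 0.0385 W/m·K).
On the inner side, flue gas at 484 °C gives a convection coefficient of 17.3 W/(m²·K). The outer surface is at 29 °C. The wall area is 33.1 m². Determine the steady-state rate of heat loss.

Q ≈ 19200 W

Model the wall as resistances in series:
R_inner film = 1/(h_i·A) = 1/(17.3×33.1) = 0.001746 K/W
R_carbon steel = L/(kA) = 0.0016/(40.2×33.1) = 1.202×10^-6 K/W
R_cellular glass = L/(kA) = 0.028/(0.0385×33.1) = 0.02197 K/W
R_total = 0.02372 K/W
Q = ΔT / R_total = 455 / 0.02372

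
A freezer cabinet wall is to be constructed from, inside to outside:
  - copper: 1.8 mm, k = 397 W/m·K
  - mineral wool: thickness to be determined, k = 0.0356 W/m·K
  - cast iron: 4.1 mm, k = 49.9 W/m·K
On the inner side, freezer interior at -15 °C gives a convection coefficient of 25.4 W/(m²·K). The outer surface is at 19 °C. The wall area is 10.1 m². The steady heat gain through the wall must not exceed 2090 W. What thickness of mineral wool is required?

Treating each layer as a thermal resistance in series:
R_inner film = 1/(h_i·A) = 1/(25.4×10.1) = 0.003898 K/W
R_copper = L/(kA) = 0.0018/(397×10.1) = 4.489×10^-7 K/W
R_cast iron = L/(kA) = 0.0041/(49.9×10.1) = 8.135×10^-6 K/W
Sum of the known resistances R_other = 0.003907 K/W
Required total resistance R_tot = ΔT/Q_allow = 34/2090 = 0.01627 K/W
R_mineral wool = R_tot − R_other = 0.01236 K/W
L = R·k·A = 0.01236×0.0356×10.1

L ≈ 4.44 mm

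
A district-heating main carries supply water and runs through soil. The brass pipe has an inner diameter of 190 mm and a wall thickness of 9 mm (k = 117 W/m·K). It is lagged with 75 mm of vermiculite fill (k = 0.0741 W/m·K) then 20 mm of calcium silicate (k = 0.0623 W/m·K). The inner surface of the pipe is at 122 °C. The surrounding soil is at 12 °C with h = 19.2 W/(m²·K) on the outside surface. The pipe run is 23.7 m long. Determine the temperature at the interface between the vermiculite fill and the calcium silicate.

T ≈ 35.2 °C

Cylindrical conduction, so R = ln(r₂/r₁)/(2πkL) per layer, in series:
R_brass pipe wall = ln(104/95)/(2π×117×23.7) = 5.195×10^-6 K/W
R_vermiculite fill = ln(179/104)/(2π×0.0741×23.7) = 0.04921 K/W
R_calcium silicate = ln(199/179)/(2π×0.0623×23.7) = 0.01142 K/W
R_outer film = 1/(h_o·2πr_oL) = 1/(19.2×2π×0.199×23.7) = 0.001758 K/W
R_total = 0.06239 K/W
Q = ΔT/R_total = 110/0.06239
Q = 1760 W
T_interface = T_inner − Q·ΣR(inner→interface) = 122 − 1760×0.04921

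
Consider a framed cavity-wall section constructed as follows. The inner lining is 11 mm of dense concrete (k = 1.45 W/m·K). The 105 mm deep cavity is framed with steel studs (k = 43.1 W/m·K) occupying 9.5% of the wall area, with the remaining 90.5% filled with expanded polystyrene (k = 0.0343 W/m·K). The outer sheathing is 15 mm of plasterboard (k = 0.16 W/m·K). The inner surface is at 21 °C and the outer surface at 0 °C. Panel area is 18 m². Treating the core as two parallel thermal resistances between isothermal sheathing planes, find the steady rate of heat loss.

Sheathing layers in series; stud and cavity paths in parallel between them.
R_inner = 0.011/(1.45×18) = 4.215×10^-4 K/W
R_stud  = 0.105/(43.1×0.095×18) = 0.001425 K/W
R_cav   = 0.105/(0.0343×0.905×18) = 0.1879 K/W
1/R_core = 1/R_stud + 1/R_cav → R_core = 0.001414 K/W
R_outer = 0.015/(0.16×18) = 0.005208 K/W
R_total = 0.007044 K/W
Q = ΔT/R_total = 21/0.007044

Q ≈ 2980 W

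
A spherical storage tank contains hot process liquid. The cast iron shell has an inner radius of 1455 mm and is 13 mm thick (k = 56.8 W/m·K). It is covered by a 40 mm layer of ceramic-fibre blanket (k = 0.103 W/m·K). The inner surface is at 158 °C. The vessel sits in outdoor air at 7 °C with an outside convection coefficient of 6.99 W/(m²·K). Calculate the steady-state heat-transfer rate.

Q ≈ 7960 W

Radial (spherical) resistances in series:
R_cast iron shell = (1/1.455 − 1/1.468)/(4π×56.8) = 8.527×10^-6 K/W
R_ceramic-fibre blanket = (1/1.468 − 1/1.508)/(4π×0.103) = 0.01396 K/W
R_outer film = 1/(h·4πr_o²) = 1/(6.99×4π×1.508²) = 0.005006 K/W
R_total = 0.01897 K/W
Q = ΔT/R_total = 151/0.01897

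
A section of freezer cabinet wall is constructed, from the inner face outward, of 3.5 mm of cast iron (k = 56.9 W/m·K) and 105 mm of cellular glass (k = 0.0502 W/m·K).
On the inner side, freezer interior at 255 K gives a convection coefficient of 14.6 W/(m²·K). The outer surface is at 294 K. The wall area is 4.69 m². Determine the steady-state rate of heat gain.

Q ≈ 84.7 W

Model the wall as resistances in series:
R_inner film = 1/(h_i·A) = 1/(14.6×4.69) = 0.0146 K/W
R_cast iron = L/(kA) = 0.0035/(56.9×4.69) = 1.312×10^-5 K/W
R_cellular glass = L/(kA) = 0.105/(0.0502×4.69) = 0.446 K/W
R_total = 0.4606 K/W
Q = ΔT / R_total = 39 / 0.4606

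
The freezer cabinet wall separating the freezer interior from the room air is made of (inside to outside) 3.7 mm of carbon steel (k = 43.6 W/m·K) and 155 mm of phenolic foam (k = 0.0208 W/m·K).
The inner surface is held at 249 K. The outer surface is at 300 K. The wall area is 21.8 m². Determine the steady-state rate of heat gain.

Q ≈ 149 W

Treating each layer as a thermal resistance in series:
R_carbon steel = L/(kA) = 0.0037/(43.6×21.8) = 3.893×10^-6 K/W
R_phenolic foam = L/(kA) = 0.155/(0.0208×21.8) = 0.3418 K/W
R_total = 0.3418 K/W
Q = ΔT / R_total = 51 / 0.3418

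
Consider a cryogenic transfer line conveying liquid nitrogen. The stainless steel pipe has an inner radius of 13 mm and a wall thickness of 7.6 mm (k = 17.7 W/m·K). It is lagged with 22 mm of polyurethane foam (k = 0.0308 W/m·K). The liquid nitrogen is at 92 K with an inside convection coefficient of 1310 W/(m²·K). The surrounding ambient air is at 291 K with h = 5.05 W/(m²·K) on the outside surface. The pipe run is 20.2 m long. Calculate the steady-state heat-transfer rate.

Q ≈ 892 W

Radial resistances (cylindrical: R_cond = ln(r_o/r_i)/(2πkL), R_conv = 1/(h·2πrL)):
R_inner film = 1/(h_i·2πr₁L) = 1/(1310×2π×0.013×20.2) = 4.627×10^-4 K/W
R_stainless steel pipe wall = ln(20.6/13)/(2π×17.7×20.2) = 2.049×10^-4 K/W
R_polyurethane foam = ln(42.6/20.6)/(2π×0.0308×20.2) = 0.1859 K/W
R_outer film = 1/(h_o·2πr_oL) = 1/(5.05×2π×0.0426×20.2) = 0.03662 K/W
R_total = 0.2232 K/W
Q = ΔT/R_total = 199/0.2232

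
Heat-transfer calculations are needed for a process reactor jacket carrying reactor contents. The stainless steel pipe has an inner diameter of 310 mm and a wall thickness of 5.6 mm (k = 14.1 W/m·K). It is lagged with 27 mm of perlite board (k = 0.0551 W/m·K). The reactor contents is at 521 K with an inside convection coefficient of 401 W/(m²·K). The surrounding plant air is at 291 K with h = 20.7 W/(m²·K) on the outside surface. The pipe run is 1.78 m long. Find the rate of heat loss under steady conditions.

Treating each annulus and film as a series resistance:
R_inner film = 1/(h_i·2πr₁L) = 1/(401×2π×0.155×1.78) = 0.001439 K/W
R_stainless steel pipe wall = ln(160.6/155)/(2π×14.1×1.78) = 2.251×10^-4 K/W
R_perlite board = ln(187.6/160.6)/(2π×0.0551×1.78) = 0.2522 K/W
R_outer film = 1/(h_o·2πr_oL) = 1/(20.7×2π×0.1876×1.78) = 0.02302 K/W
R_total = 0.2769 K/W
Q = ΔT/R_total = 230/0.2769

Q ≈ 831 W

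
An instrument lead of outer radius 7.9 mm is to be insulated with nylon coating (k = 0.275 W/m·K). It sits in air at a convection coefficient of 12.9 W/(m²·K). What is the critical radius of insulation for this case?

r_cr ≈ 21.3 mm

For a cylinder r_cr = k/h = 0.275/12.9
r_cr = 21.3 mm; since the bare radius (7.9 mm) is below r_cr, adding a thin layer of insulation will *increase* heat loss.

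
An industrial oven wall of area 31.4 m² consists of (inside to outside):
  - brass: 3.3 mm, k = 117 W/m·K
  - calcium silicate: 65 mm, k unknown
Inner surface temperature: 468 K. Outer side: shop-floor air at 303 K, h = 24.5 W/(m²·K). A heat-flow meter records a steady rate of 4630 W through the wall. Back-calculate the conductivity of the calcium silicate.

k ≈ 0.0603 W/(m·K)

Treating each layer as a thermal resistance in series:
R_brass = L/(kA) = 0.0033/(117×31.4) = 8.983×10^-7 K/W
R_outer film = 1/(h_o·A) = 1/(24.5×31.4) = 0.0013 K/W
Sum of known resistances R_other = 0.001301 K/W
Total R = ΔT/Q = 165/4630 = 0.03564 K/W
R_calcium silicate = R_total − R_other = 0.03434 K/W
k = L/(R·A) = 0.065/(0.03434×31.4)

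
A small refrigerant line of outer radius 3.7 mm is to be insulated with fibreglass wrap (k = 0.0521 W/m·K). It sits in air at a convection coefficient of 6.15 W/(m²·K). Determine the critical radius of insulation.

For a cylinder r_cr = k/h = 0.0521/6.15
r_cr = 8.47 mm; since the bare radius (3.7 mm) is below r_cr, adding a thin layer of insulation will *increase* heat loss.

r_cr ≈ 8.47 mm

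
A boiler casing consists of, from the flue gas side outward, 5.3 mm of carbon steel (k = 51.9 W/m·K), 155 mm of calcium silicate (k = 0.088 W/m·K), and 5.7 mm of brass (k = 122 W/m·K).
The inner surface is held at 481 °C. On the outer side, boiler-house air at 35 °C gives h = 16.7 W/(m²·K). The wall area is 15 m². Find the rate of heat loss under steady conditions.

Model the wall as resistances in series:
R_carbon steel = L/(kA) = 0.0053/(51.9×15) = 6.808×10^-6 K/W
R_calcium silicate = L/(kA) = 0.155/(0.088×15) = 0.1174 K/W
R_brass = L/(kA) = 0.0057/(122×15) = 3.115×10^-6 K/W
R_outer film = 1/(h_o·A) = 1/(16.7×15) = 0.003992 K/W
R_total = 0.1214 K/W
Q = ΔT / R_total = 446 / 0.1214

Q ≈ 3670 W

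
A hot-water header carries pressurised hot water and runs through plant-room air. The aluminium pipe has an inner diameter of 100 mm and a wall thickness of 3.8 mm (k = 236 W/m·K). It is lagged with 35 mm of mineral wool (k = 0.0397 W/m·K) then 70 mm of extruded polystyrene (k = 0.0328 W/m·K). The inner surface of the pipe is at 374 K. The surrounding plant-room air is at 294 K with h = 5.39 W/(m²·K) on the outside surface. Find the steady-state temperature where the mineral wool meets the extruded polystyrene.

T ≈ 342 K

Per-layer cylindrical resistances, series-summed:
R_aluminium pipe wall = ln(53.8/50)/(2π×236×1) = 4.94×10^-5 K/W
R_mineral wool = ln(88.8/53.8)/(2π×0.0397×1) = 2.009 K/W
R_extruded polystyrene = ln(158.8/88.8)/(2π×0.0328×1) = 2.82 K/W
R_outer film = 1/(h_o·2πr_oL) = 1/(5.39×2π×0.1588×1) = 0.1859 K/W
R_total = 5.015 K/W
Q = ΔT/R_total = 80/5.015
Q = 16 W/m
T_interface = T_inner − Q·ΣR(inner→interface) = 374 − 16×2.009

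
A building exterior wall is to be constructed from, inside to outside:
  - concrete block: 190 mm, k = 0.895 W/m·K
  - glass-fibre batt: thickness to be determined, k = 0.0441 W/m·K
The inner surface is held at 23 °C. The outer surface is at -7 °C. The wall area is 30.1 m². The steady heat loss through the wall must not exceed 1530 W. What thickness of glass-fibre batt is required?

L ≈ 16.7 mm

Model the wall as resistances in series:
R_concrete block = L/(kA) = 0.19/(0.895×30.1) = 0.007053 K/W
Sum of the known resistances R_other = 0.007053 K/W
Required total resistance R_tot = ΔT/Q_allow = 30/1530 = 0.01961 K/W
R_glass-fibre batt = R_tot − R_other = 0.01256 K/W
L = R·k·A = 0.01256×0.0441×30.1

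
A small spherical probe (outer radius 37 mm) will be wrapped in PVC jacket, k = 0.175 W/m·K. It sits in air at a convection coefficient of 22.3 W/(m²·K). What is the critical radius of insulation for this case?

r_cr ≈ 15.7 mm

For a sphere r_cr = 2k/h = 2×0.175/22.3
r_cr = 15.7 mm; since the bare radius (37 mm) is above r_cr, any added insulation will reduce heat loss.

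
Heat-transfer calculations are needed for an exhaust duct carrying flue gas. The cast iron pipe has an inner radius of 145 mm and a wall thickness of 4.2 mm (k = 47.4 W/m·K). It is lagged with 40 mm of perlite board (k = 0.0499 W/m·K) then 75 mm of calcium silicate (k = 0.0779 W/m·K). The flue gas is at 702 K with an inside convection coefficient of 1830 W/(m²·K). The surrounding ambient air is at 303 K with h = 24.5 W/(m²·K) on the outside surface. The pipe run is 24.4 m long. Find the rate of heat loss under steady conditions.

Q ≈ 6650 W

Radial resistances (cylindrical: R_cond = ln(r_o/r_i)/(2πkL), R_conv = 1/(h·2πrL)):
R_inner film = 1/(h_i·2πr₁L) = 1/(1830×2π×0.145×24.4) = 2.458×10^-5 K/W
R_cast iron pipe wall = ln(149.2/145)/(2π×47.4×24.4) = 3.929×10^-6 K/W
R_perlite board = ln(189.2/149.2)/(2π×0.0499×24.4) = 0.03105 K/W
R_calcium silicate = ln(264.2/189.2)/(2π×0.0779×24.4) = 0.02796 K/W
R_outer film = 1/(h_o·2πr_oL) = 1/(24.5×2π×0.2642×24.4) = 0.001008 K/W
R_total = 0.06004 K/W
Q = ΔT/R_total = 399/0.06004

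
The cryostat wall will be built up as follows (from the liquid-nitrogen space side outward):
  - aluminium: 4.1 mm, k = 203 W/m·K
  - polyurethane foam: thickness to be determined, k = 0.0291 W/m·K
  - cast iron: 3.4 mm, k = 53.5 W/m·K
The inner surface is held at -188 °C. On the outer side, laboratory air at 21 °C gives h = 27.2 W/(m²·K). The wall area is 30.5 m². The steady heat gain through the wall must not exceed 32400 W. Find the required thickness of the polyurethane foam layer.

L ≈ 4.65 mm

Series thermal resistances:
R_aluminium = L/(kA) = 0.0041/(203×30.5) = 6.622×10^-7 K/W
R_cast iron = L/(kA) = 0.0034/(53.5×30.5) = 2.084×10^-6 K/W
R_outer film = 1/(h_o·A) = 1/(27.2×30.5) = 0.001205 K/W
Sum of the known resistances R_other = 0.001208 K/W
Required total resistance R_tot = ΔT/Q_allow = 209/32400 = 0.006451 K/W
R_polyurethane foam = R_tot − R_other = 0.005242 K/W
L = R·k·A = 0.005242×0.0291×30.5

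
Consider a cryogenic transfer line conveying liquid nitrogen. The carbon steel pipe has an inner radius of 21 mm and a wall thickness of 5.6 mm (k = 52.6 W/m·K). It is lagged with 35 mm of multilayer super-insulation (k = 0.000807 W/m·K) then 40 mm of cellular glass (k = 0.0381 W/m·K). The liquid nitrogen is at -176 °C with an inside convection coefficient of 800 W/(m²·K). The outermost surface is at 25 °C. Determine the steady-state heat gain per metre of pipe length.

Radial resistances (cylindrical: R_cond = ln(r_o/r_i)/(2πkL), R_conv = 1/(h·2πrL)):
R_inner film = 1/(h_i·2πr₁L) = 1/(800×2π×0.021×1) = 0.009474 K/W
R_carbon steel pipe wall = ln(26.6/21)/(2π×52.6×1) = 7.153×10^-4 K/W
R_multilayer super-insulation = ln(61.6/26.6)/(2π×0.000807×1) = 165.6 K/W
R_cellular glass = ln(101.6/61.6)/(2π×0.0381×1) = 2.09 K/W
R_total = 167.7 K/W
Q = ΔT/R_total = 201/167.7

q′ ≈ 1.2 W/m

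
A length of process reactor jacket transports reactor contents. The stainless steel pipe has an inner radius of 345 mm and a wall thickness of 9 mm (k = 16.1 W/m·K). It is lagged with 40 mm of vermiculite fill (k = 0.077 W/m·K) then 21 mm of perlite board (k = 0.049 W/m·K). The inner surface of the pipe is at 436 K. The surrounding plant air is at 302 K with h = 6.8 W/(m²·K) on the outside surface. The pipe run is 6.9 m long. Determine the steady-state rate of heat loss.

Radial resistances (cylindrical: R_cond = ln(r_o/r_i)/(2πkL), R_conv = 1/(h·2πrL)):
R_stainless steel pipe wall = ln(354/345)/(2π×16.1×6.9) = 3.689×10^-5 K/W
R_vermiculite fill = ln(394/354)/(2π×0.077×6.9) = 0.03207 K/W
R_perlite board = ln(415/394)/(2π×0.049×6.9) = 0.02444 K/W
R_outer film = 1/(h_o·2πr_oL) = 1/(6.8×2π×0.415×6.9) = 0.008174 K/W
R_total = 0.06472 K/W
Q = ΔT/R_total = 134/0.06472

Q ≈ 2070 W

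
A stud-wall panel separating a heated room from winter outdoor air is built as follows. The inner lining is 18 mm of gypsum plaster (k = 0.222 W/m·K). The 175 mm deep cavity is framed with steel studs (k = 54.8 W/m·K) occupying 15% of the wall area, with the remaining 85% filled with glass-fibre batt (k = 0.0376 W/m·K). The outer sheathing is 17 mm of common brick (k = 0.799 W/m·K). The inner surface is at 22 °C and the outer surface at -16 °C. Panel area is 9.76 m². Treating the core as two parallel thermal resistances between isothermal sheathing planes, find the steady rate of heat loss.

Q ≈ 3000 W

Sheathing layers in series; stud and cavity paths in parallel between them.
R_inner = 0.018/(0.222×9.76) = 0.008307 K/W
R_stud  = 0.175/(54.8×0.15×9.76) = 0.002181 K/W
R_cav   = 0.175/(0.0376×0.85×9.76) = 0.561 K/W
1/R_core = 1/R_stud + 1/R_cav → R_core = 0.002173 K/W
R_outer = 0.017/(0.799×9.76) = 0.00218 K/W
R_total = 0.01266 K/W
Q = ΔT/R_total = 38/0.01266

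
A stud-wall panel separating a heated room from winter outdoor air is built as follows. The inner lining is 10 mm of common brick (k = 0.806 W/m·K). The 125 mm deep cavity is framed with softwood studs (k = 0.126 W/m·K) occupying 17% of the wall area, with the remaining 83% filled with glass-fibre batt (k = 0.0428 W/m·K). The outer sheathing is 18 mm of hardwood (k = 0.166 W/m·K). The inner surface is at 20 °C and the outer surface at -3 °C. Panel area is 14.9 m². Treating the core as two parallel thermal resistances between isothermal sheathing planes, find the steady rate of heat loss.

Sheathing layers in series; stud and cavity paths in parallel between them.
R_inner = 0.01/(0.806×14.9) = 8.327×10^-4 K/W
R_stud  = 0.125/(0.126×0.17×14.9) = 0.3917 K/W
R_cav   = 0.125/(0.0428×0.83×14.9) = 0.2362 K/W
1/R_core = 1/R_stud + 1/R_cav → R_core = 0.1473 K/W
R_outer = 0.018/(0.166×14.9) = 0.007277 K/W
R_total = 0.1554 K/W
Q = ΔT/R_total = 23/0.1554

Q ≈ 148 W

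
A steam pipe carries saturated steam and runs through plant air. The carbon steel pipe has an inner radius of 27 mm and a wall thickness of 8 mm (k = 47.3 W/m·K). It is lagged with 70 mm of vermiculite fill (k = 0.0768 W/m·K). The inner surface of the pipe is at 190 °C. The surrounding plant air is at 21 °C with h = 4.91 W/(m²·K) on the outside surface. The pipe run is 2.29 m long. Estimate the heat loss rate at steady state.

Treating each annulus and film as a series resistance:
R_carbon steel pipe wall = ln(35/27)/(2π×47.3×2.29) = 3.813×10^-4 K/W
R_vermiculite fill = ln(105/35)/(2π×0.0768×2.29) = 0.9942 K/W
R_outer film = 1/(h_o·2πr_oL) = 1/(4.91×2π×0.105×2.29) = 0.1348 K/W
R_total = 1.129 K/W
Q = ΔT/R_total = 169/1.129

Q ≈ 150 W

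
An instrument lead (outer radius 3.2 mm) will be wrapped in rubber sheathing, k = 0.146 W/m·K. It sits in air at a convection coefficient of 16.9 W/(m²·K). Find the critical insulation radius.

For a cylinder r_cr = k/h = 0.146/16.9
r_cr = 8.64 mm; since the bare radius (3.2 mm) is below r_cr, adding a thin layer of insulation will *increase* heat loss.

r_cr ≈ 8.64 mm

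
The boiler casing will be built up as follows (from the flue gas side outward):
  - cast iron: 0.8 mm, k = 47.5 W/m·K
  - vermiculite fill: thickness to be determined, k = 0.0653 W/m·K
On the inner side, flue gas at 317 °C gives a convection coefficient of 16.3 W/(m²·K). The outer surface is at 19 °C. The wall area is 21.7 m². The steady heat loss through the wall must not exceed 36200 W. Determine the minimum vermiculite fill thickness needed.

Using the resistance-network approach (series):
R_inner film = 1/(h_i·A) = 1/(16.3×21.7) = 0.002827 K/W
R_cast iron = L/(kA) = 0.0008/(47.5×21.7) = 7.761×10^-7 K/W
Sum of the known resistances R_other = 0.002828 K/W
Required total resistance R_tot = ΔT/Q_allow = 298/36200 = 0.008232 K/W
R_vermiculite fill = R_tot − R_other = 0.005404 K/W
L = R·k·A = 0.005404×0.0653×21.7

L ≈ 7.66 mm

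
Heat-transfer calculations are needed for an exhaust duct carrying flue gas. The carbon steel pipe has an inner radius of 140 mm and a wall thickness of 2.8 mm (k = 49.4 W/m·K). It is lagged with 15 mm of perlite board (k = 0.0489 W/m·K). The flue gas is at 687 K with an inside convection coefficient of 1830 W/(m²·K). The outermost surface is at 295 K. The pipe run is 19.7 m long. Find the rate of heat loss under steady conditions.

Per-layer cylindrical resistances, series-summed:
R_inner film = 1/(h_i·2πr₁L) = 1/(1830×2π×0.14×19.7) = 3.153×10^-5 K/W
R_carbon steel pipe wall = ln(142.8/140)/(2π×49.4×19.7) = 3.239×10^-6 K/W
R_perlite board = ln(157.8/142.8)/(2π×0.0489×19.7) = 0.0165 K/W
R_total = 0.01654 K/W
Q = ΔT/R_total = 392/0.01654

Q ≈ 23700 W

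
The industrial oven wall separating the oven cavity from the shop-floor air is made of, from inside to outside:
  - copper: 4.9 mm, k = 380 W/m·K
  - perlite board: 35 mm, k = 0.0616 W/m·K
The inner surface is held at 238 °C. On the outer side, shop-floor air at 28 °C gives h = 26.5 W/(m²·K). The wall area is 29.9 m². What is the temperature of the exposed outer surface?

T ≈ 41.1 °C

Thermal resistances in series:
R_copper = L/(kA) = 0.0049/(380×29.9) = 4.313×10^-7 K/W
R_perlite board = L/(kA) = 0.035/(0.0616×29.9) = 0.019 K/W
R_outer film = 1/(h_o·A) = 1/(26.5×29.9) = 0.001262 K/W
R_total = 0.02027 K/W;  Q = ΔT/R_total = 210/0.02027 = 10360 W
T_interface = T_inner − Q·ΣR(inner→interface) = 238 − 10400×0.019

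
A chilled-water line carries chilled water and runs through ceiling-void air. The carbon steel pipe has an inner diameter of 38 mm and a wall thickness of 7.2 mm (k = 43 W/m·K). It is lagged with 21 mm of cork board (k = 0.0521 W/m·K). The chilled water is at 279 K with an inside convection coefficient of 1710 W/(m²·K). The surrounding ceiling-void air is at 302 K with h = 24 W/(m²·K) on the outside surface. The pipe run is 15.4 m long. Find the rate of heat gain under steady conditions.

Q ≈ 182 W

Radial resistances (cylindrical: R_cond = ln(r_o/r_i)/(2πkL), R_conv = 1/(h·2πrL)):
R_inner film = 1/(h_i·2πr₁L) = 1/(1710×2π×0.019×15.4) = 3.181×10^-4 K/W
R_carbon steel pipe wall = ln(26.2/19)/(2π×43×15.4) = 7.723×10^-5 K/W
R_cork board = ln(47.2/26.2)/(2π×0.0521×15.4) = 0.1168 K/W
R_outer film = 1/(h_o·2πr_oL) = 1/(24×2π×0.0472×15.4) = 0.009123 K/W
R_total = 0.1263 K/W
Q = ΔT/R_total = 23/0.1263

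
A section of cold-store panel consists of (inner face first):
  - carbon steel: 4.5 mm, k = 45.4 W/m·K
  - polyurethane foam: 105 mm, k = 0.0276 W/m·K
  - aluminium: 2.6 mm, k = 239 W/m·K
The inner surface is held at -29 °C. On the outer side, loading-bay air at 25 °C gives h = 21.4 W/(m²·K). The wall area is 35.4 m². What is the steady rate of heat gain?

Q ≈ 496 W

Treating each layer as a thermal resistance in series:
R_carbon steel = L/(kA) = 0.0045/(45.4×35.4) = 2.8×10^-6 K/W
R_polyurethane foam = L/(kA) = 0.105/(0.0276×35.4) = 0.1075 K/W
R_aluminium = L/(kA) = 0.0026/(239×35.4) = 3.073×10^-7 K/W
R_outer film = 1/(h_o·A) = 1/(21.4×35.4) = 0.00132 K/W
R_total = 0.1088 K/W
Q = ΔT / R_total = 54 / 0.1088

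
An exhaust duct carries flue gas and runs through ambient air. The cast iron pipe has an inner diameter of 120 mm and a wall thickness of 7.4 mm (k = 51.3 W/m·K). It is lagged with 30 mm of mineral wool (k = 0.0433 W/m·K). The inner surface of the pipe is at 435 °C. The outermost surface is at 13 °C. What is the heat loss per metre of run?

Treating each annulus and film as a series resistance:
R_cast iron pipe wall = ln(67.4/60)/(2π×51.3×1) = 3.608×10^-4 K/W
R_mineral wool = ln(97.4/67.4)/(2π×0.0433×1) = 1.353 K/W
R_total = 1.354 K/W
Q = ΔT/R_total = 422/1.354

q′ ≈ 312 W/m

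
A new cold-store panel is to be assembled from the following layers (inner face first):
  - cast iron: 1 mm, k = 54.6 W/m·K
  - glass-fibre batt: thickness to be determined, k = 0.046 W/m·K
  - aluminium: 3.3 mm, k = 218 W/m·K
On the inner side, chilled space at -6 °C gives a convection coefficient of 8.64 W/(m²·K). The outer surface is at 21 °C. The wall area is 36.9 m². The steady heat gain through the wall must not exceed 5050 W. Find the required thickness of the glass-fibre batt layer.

Series thermal resistances:
R_inner film = 1/(h_i·A) = 1/(8.64×36.9) = 0.003137 K/W
R_cast iron = L/(kA) = 0.001/(54.6×36.9) = 4.963×10^-7 K/W
R_aluminium = L/(kA) = 0.0033/(218×36.9) = 4.102×10^-7 K/W
Sum of the known resistances R_other = 0.003138 K/W
Required total resistance R_tot = ΔT/Q_allow = 27/5050 = 0.005347 K/W
R_glass-fibre batt = R_tot − R_other = 0.002209 K/W
L = R·k·A = 0.002209×0.046×36.9

L ≈ 3.75 mm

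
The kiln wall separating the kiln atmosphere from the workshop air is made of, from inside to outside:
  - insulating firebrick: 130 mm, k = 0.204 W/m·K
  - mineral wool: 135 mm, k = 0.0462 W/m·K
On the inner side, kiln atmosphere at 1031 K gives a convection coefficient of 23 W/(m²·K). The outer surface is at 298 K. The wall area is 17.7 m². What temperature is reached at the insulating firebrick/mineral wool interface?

T ≈ 893 K

Treating each layer as a thermal resistance in series:
R_inner film = 1/(h_i·A) = 1/(23×17.7) = 0.002456 K/W
R_insulating firebrick = L/(kA) = 0.13/(0.204×17.7) = 0.036 K/W
R_mineral wool = L/(kA) = 0.135/(0.0462×17.7) = 0.1651 K/W
R_total = 0.2035 K/W;  Q = ΔT/R_total = 733/0.2035 = 3601 W
T_interface = T_inner − Q·ΣR(inner→interface) = 1031 − 3600×0.03846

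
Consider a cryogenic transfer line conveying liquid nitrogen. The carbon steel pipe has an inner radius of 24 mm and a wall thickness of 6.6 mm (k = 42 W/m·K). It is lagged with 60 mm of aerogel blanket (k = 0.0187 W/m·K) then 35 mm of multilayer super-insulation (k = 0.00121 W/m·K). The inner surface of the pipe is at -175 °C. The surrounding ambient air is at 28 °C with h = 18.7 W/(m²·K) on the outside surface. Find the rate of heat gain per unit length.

q′ ≈ 3.88 W/m

For a radial system each layer contributes R = ln(r_out/r_in)/(2πkL); films add R = 1/(hA).
R_carbon steel pipe wall = ln(30.6/24)/(2π×42×1) = 9.206×10^-4 K/W
R_aerogel blanket = ln(90.6/30.6)/(2π×0.0187×1) = 9.238 K/W
R_multilayer super-insulation = ln(125.6/90.6)/(2π×0.00121×1) = 42.97 K/W
R_outer film = 1/(h_o·2πr_oL) = 1/(18.7×2π×0.1256×1) = 0.06776 K/W
R_total = 52.27 K/W
Q = ΔT/R_total = 203/52.27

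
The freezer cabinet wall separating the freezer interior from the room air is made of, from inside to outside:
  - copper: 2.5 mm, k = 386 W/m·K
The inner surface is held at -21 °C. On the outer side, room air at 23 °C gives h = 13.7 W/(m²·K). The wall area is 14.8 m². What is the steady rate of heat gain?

Thermal resistances in series:
R_copper = L/(kA) = 0.0025/(386×14.8) = 4.376×10^-7 K/W
R_outer film = 1/(h_o·A) = 1/(13.7×14.8) = 0.004932 K/W
R_total = 0.004932 K/W
Q = ΔT / R_total = 44 / 0.004932

Q ≈ 8920 W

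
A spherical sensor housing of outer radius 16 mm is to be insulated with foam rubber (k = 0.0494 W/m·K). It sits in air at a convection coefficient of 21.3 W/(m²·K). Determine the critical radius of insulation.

r_cr ≈ 4.64 mm

For a sphere r_cr = 2k/h = 2×0.0494/21.3
r_cr = 4.64 mm; since the bare radius (16 mm) is above r_cr, any added insulation will reduce heat loss.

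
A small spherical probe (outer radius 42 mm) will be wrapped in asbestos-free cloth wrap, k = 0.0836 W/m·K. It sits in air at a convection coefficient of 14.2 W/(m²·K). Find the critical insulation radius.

For a sphere r_cr = 2k/h = 2×0.0836/14.2
r_cr = 11.8 mm; since the bare radius (42 mm) is above r_cr, any added insulation will reduce heat loss.

r_cr ≈ 11.8 mm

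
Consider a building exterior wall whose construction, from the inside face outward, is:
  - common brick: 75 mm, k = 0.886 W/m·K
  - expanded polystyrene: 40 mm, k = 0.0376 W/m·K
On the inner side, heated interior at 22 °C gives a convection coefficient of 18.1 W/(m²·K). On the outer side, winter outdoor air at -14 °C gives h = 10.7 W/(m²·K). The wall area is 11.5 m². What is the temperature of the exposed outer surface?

Series thermal resistances:
R_inner film = 1/(h_i·A) = 1/(18.1×11.5) = 0.004804 K/W
R_common brick = L/(kA) = 0.075/(0.886×11.5) = 0.007361 K/W
R_expanded polystyrene = L/(kA) = 0.04/(0.0376×11.5) = 0.09251 K/W
R_outer film = 1/(h_o·A) = 1/(10.7×11.5) = 0.008127 K/W
R_total = 0.1128 K/W;  Q = ΔT/R_total = 36/0.1128 = 319.2 W
T_interface = T_inner − Q·ΣR(inner→interface) = 22 − 319×0.1047

T ≈ -11.4 °C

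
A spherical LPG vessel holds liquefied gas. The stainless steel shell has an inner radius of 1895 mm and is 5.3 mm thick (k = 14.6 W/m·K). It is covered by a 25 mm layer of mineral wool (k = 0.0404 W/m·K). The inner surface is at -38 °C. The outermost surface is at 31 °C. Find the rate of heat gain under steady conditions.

Q ≈ 5120 W

Spherical conduction: R = (1/r_in − 1/r_out)/(4πk) per layer; series-sum.
R_stainless steel shell = (1/1.895 − 1/1.9003)/(4π×14.6) = 8.022×10^-6 K/W
R_mineral wool = (1/1.9003 − 1/1.9253)/(4π×0.0404) = 0.01346 K/W
R_total = 0.01347 K/W
Q = ΔT/R_total = 69/0.01347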